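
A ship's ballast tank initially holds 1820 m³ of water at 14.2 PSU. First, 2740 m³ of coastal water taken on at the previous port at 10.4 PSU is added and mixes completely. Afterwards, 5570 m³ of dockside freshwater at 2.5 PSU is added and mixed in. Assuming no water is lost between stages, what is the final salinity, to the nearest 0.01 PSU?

6.74 PSU

Mass of salt is conserved:
Initial salt = 1,820×14.2 = 25,844
After stage 1: salt = 25,844 + 2,740×10.4 = 54,340; volume = 4,560 m³; S = 11.917 PSU
After stage 2: salt = 54,340 + 5,570×2.5 = 68,265; volume = 10,130 m³
S = 68,265 / 10,130 = 6.7389 PSU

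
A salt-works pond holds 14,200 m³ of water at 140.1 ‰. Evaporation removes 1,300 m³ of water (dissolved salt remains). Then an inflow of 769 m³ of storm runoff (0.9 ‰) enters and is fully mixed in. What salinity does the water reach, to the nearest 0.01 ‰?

After evaporation: salt = 14,200×140.1 = 1,989,420; volume = 14,200 − 1,300 = 12,900 m³
After mixing: salt = 1,989,420 + 769×0.9 = 1,990,112.1; volume = 12,900 + 769 = 13,669 m³
S = 1,990,112.1 / 13,669 = 145.5931 ‰

145.59 ‰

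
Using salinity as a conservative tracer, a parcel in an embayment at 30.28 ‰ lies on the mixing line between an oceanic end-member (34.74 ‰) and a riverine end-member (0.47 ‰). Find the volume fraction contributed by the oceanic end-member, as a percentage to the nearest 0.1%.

87.0%

Let g be the oceanic fraction. Salt balance per unit volume:
g×34.74 + (1−g)×0.47 = 30.28
g = (30.28 − 0.47) / (34.74 − 0.47) = 29.81/34.27 = 0.8699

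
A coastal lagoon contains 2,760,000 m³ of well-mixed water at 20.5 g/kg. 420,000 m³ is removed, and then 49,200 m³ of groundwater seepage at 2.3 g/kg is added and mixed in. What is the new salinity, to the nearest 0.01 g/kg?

20.13 g/kg

Remaining after removal: 2,340,000 m³ at 20.5 g/kg (salt = 47,970,000)
After addition: salt = 47,970,000 + 49,200×2.3 = 48,083,160; volume = 2,389,200 m³
S = 48,083,160 / 2,389,200 = 20.1252 g/kg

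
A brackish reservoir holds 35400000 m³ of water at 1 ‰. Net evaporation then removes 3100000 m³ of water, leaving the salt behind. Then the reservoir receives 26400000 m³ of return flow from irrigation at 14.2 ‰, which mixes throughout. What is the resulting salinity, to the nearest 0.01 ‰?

6.99 ‰

After evaporation: salt = 35,400,000×1 = 35,400,000; volume = 35,400,000 − 3,100,000 = 32,300,000 m³
After mixing: salt = 35,400,000 + 26,400,000×14.2 = 410,280,000; volume = 32,300,000 + 26,400,000 = 58,700,000 m³
S = 410,280,000 / 58,700,000 = 6.9894 ‰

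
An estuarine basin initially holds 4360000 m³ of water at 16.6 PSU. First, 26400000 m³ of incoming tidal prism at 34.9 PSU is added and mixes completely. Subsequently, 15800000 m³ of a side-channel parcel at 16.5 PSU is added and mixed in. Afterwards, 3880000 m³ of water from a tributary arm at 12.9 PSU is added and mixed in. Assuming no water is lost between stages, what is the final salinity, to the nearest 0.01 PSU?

25.86 PSU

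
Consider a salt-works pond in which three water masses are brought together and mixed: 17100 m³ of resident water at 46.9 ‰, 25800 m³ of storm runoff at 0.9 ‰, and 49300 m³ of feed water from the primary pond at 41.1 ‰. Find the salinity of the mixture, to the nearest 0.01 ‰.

30.93 ‰

Total salt / total volume:
salt = 17,100×46.9 + 25,800×0.9 + 49,300×41.1 = 801,990 + 23,220 + 2,026,230 = 2,851,440
volume = 17,100 + 25,800 + 49,300 = 92,200 m³
S = 2,851,440 / 92,200 = 30.9267 ‰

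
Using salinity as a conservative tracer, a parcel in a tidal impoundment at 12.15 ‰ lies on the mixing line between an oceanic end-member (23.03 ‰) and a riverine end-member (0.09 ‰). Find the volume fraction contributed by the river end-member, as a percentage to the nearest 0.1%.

Let f be the freshwater fraction. Salt balance per unit volume:
f×0.09 + (1−f)×23.03 = 12.15
f = (23.03 − 12.15) / (23.03 − 0.09) = 10.88/22.94 = 0.4743

47.4%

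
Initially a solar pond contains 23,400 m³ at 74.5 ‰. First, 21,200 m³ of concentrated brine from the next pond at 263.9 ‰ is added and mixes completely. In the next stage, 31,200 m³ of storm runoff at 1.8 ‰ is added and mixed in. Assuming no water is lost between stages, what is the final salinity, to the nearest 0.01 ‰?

97.55 ‰

Weighted by volume,
Initial salt = 23,400×74.5 = 1,743,300
After stage 1: salt = 1,743,300 + 21,200×263.9 = 7,337,980; volume = 44,600 m³; S = 164.529 ‰
After stage 2: salt = 7,337,980 + 31,200×1.8 = 7,394,140; volume = 75,800 m³
S = 7,394,140 / 75,800 = 97.548 ‰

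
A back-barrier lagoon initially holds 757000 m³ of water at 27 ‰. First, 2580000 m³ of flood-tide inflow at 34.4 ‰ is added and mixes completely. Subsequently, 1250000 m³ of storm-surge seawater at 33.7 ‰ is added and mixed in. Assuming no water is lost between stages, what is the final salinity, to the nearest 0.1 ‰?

Salt balance:
Initial salt = 757,000×27 = 20,439,000
After stage 1: salt = 20,439,000 + 2,580,000×34.4 = 109,191,000; volume = 3,337,000 m³; S = 32.721 ‰
After stage 2: salt = 109,191,000 + 1,250,000×33.7 = 151,316,000; volume = 4,587,000 m³
S = 151,316,000 / 4,587,000 = 32.988 ‰

33.0 ‰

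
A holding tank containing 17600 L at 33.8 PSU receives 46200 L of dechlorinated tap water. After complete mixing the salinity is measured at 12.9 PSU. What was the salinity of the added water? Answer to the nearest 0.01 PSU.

Salt balance: 17,600×33.8 + 46,200×S = 63,800×12.9
594,880 + 46,200·S = 823,020
S = (823,020 − 594,880) / 46,200 = 4.9381 PSU

4.94 PSU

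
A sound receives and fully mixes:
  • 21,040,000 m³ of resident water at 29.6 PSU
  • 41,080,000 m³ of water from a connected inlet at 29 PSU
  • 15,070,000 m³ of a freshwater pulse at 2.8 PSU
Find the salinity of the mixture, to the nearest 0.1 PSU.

24.0 PSU

Total salt / total volume:
salt = 21,040,000×29.6 + 41,080,000×29 + 15,070,000×2.8 = 622,784,000 + 1,191,320,000 + 42,196,000 = 1,856,300,000
volume = 21,040,000 + 41,080,000 + 15,070,000 = 77,190,000 m³
S = 1,856,300,000 / 77,190,000 = 24.048 PSU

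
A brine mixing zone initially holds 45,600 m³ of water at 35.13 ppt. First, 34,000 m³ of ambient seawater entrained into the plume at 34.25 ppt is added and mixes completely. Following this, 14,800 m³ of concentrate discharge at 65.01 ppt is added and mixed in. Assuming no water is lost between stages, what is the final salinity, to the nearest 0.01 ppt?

Weighted by volume,
Initial salt = 45,600×35.13 = 1,601,928
After stage 1: salt = 1,601,928 + 34,000×34.25 = 2,766,428; volume = 79,600 m³; S = 34.754 ppt
After stage 2: salt = 2,766,428 + 14,800×65.01 = 3,728,576; volume = 94,400 m³
S = 3,728,576 / 94,400 = 39.4976 ppt

39.50 ppt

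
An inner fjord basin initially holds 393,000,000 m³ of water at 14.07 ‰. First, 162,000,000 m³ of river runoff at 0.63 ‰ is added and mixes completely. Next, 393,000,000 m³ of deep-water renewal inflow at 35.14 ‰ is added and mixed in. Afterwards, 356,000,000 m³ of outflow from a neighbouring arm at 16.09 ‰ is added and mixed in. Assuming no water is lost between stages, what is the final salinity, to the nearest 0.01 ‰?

19.30 ‰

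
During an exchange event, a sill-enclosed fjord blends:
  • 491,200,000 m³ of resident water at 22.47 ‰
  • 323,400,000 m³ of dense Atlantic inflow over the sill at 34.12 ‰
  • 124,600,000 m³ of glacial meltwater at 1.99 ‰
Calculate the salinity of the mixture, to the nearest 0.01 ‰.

Mass of salt is conserved:
salt = 491,200,000×22.47 + 323,400,000×34.12 + 124,600,000×1.99 = 11,037,264,000 + 11,034,408,000 + 247,954,000 = 22,319,626,000
volume = 491,200,000 + 323,400,000 + 124,600,000 = 939,200,000 m³
S = 22,319,626,000 / 939,200,000 = 23.7645 ‰

23.76 ‰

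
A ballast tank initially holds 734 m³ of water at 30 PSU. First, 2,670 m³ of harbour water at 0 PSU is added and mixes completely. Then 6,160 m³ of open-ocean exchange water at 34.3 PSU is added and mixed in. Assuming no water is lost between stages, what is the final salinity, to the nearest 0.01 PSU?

24.39 PSU

Mass of salt is conserved:
Initial salt = 734×30 = 22,020
After stage 1: salt = 22,020 + 2,670×0 = 22,020; volume = 3,404 m³; S = 6.469 PSU
After stage 2: salt = 22,020 + 6,160×34.3 = 233,308; volume = 9,564 m³
S = 233,308 / 9,564 = 24.3944 PSU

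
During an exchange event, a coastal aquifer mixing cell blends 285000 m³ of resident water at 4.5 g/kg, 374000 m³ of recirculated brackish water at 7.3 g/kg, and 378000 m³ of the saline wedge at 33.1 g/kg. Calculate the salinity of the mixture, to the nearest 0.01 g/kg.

15.93 g/kg

Conserving salt mass:
salt = 285,000×4.5 + 374,000×7.3 + 378,000×33.1 = 1,282,500 + 2,730,200 + 12,511,800 = 16,524,500
volume = 285,000 + 374,000 + 378,000 = 1,037,000 m³
S = 16,524,500 / 1,037,000 = 15.9349 g/kg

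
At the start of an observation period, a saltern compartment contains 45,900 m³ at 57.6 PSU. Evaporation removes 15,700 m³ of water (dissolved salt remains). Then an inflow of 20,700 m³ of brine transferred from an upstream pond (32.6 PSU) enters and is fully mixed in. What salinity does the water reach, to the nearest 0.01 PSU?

65.20 PSU

After evaporation: salt = 45,900×57.6 = 2,643,840; volume = 45,900 − 15,700 = 30,200 m³
After mixing: salt = 2,643,840 + 20,700×32.6 = 3,318,660; volume = 30,200 + 20,700 = 50,900 m³
S = 3,318,660 / 50,900 = 65.1996 PSU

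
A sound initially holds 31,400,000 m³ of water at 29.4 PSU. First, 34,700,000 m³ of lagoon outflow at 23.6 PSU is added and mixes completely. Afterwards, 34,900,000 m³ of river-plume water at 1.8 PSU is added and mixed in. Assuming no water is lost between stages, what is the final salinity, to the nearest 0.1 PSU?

17.9 PSU

Weighted by volume,
Initial salt = 31,400,000×29.4 = 923,160,000
After stage 1: salt = 923,160,000 + 34,700,000×23.6 = 1,742,080,000; volume = 66,100,000 m³; S = 26.355 PSU
After stage 2: salt = 1,742,080,000 + 34,900,000×1.8 = 1,804,900,000; volume = 101,000,000 m³
S = 1,804,900,000 / 101,000,000 = 17.8703 PSU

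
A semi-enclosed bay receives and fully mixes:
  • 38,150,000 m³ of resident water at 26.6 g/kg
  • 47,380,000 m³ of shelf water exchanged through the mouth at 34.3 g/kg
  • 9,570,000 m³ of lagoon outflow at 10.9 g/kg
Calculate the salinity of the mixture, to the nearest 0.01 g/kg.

28.86 g/kg

By conservation of dissolved salt,
salt = 38,150,000×26.6 + 47,380,000×34.3 + 9,570,000×10.9 = 1,014,790,000 + 1,625,134,000 + 104,313,000 = 2,744,237,000
volume = 38,150,000 + 47,380,000 + 9,570,000 = 95,100,000 m³
S = 2,744,237,000 / 95,100,000 = 28.8563 g/kg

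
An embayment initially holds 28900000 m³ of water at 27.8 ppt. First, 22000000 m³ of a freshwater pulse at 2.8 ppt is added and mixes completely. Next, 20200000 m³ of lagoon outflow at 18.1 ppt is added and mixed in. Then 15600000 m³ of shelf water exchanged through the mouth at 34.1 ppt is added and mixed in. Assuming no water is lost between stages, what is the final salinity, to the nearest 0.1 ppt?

20.3 ppt

Weighted by volume,
Initial salt = 28,900,000×27.8 = 803,420,000
After stage 1: salt = 803,420,000 + 22,000,000×2.8 = 865,020,000; volume = 50,900,000 m³; S = 16.994 ppt
After stage 2: salt = 865,020,000 + 20,200,000×18.1 = 1,230,640,000; volume = 71,100,000 m³; S = 17.309 ppt
After stage 3: salt = 1,230,640,000 + 15,600,000×34.1 = 1,762,600,000; volume = 86,700,000 m³
S = 1,762,600,000 / 86,700,000 = 20.3299 ppt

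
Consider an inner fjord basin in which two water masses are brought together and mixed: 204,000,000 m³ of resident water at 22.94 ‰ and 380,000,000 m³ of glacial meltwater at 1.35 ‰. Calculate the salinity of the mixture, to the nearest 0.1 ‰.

Weighted by volume,
salt = 204,000,000×22.94 + 380,000,000×1.35 = 4,679,760,000 + 513,000,000 = 5,192,760,000
volume = 204,000,000 + 380,000,000 = 584,000,000 m³
S = 5,192,760,000 / 584,000,000 = 8.892 ‰

8.9 ‰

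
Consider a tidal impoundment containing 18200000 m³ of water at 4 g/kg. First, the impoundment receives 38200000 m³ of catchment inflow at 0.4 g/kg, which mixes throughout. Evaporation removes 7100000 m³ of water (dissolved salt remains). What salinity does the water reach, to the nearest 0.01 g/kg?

1.79 g/kg

After mixing: salt = 18,200,000×4 + 38,200,000×0.4 = 88,080,000; volume = 56,400,000 m³
After evaporation: salt unchanged = 88,080,000; volume = 56,400,000 − 7,100,000 = 49,300,000 m³
S = 88,080,000 / 49,300,000 = 1.7866 g/kg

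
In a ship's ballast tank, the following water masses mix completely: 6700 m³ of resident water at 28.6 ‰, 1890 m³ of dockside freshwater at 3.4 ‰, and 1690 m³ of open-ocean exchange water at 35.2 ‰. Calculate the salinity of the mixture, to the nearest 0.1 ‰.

Salt balance:
salt = 6,700×28.6 + 1,890×3.4 + 1,690×35.2 = 191,620 + 6,426 + 59,488 = 257,534
volume = 6,700 + 1,890 + 1,690 = 10,280 m³
S = 257,534 / 10,280 = 25.052 ‰

25.1 ‰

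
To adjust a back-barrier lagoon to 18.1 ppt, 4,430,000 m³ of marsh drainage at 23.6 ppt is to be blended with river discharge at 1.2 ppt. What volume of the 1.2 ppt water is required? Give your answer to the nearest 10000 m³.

Salt balance: 4,430,000×23.6 + V×1.2 = (4,430,000+V)×18.1
104,548,000 + 1.2V = 80,183,000 + 18.1V
24,365,000 = 16.9V
V = 1,441,715.98 m³

1440000 m³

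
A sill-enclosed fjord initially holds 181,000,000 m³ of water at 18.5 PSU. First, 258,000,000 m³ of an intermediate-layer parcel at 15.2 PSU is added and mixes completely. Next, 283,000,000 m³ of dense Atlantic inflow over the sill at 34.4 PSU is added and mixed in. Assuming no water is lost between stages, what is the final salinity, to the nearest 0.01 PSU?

Conserving salt mass:
Initial salt = 181,000,000×18.5 = 3,348,500,000
After stage 1: salt = 3,348,500,000 + 258,000,000×15.2 = 7,270,100,000; volume = 439,000,000 m³; S = 16.561 PSU
After stage 2: salt = 7,270,100,000 + 283,000,000×34.4 = 17,005,300,000; volume = 722,000,000 m³
S = 17,005,300,000 / 722,000,000 = 23.553 PSU

23.55 PSU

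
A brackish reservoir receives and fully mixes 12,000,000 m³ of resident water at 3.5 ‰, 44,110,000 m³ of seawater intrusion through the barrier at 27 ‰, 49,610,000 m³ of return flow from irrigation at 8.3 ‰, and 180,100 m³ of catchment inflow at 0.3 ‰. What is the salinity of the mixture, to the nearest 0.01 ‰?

15.53 ‰

Conserving salt mass:
salt = 12,000,000×3.5 + 44,110,000×27 + 49,610,000×8.3 + 180,100×0.3 = 42,000,000 + 1,190,970,000 + 411,763,000 + 54,030 = 1,644,787,030
volume = 12,000,000 + 44,110,000 + 49,610,000 + 180,100 = 105,900,100 m³
S = 1,644,787,030 / 105,900,100 = 15.5315 ‰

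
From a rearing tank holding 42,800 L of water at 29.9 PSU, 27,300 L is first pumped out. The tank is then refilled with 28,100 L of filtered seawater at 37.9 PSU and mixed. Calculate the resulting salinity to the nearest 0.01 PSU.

35.06 PSU

Remaining after removal: 15,500 L at 29.9 PSU (salt = 463,450)
After addition: salt = 463,450 + 28,100×37.9 = 1,528,440; volume = 43,600 L
S = 1,528,440 / 43,600 = 35.056 PSU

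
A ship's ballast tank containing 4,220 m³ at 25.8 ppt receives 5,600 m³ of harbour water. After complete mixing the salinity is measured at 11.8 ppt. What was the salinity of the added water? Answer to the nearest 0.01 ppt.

1.25 ppt

Salt balance: 4,220×25.8 + 5,600×S = 9,820×11.8
108,876 + 5,600·S = 115,876
S = (115,876 − 108,876) / 5,600 = 1.25 ppt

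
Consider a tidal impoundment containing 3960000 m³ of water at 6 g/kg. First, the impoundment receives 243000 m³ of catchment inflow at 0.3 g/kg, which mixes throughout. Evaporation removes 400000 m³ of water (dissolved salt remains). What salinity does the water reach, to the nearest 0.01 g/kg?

6.27 g/kg

After mixing: salt = 3,960,000×6 + 243,000×0.3 = 23,832,900; volume = 4,203,000 m³
After evaporation: salt unchanged = 23,832,900; volume = 4,203,000 − 400,000 = 3,803,000 m³
S = 23,832,900 / 3,803,000 = 6.2669 g/kg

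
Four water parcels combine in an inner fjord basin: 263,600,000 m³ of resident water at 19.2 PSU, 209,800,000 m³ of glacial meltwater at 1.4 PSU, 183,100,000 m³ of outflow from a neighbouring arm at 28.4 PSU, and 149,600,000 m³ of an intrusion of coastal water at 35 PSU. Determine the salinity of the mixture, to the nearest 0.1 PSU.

Mass of salt is conserved:
salt = 263,600,000×19.2 + 209,800,000×1.4 + 183,100,000×28.4 + 149,600,000×35 = 5,061,120,000 + 293,720,000 + 5,200,040,000 + 5,236,000,000 = 15,790,880,000
volume = 263,600,000 + 209,800,000 + 183,100,000 + 149,600,000 = 806,100,000 m³
S = 15,790,880,000 / 806,100,000 = 19.589 PSU

19.6 PSU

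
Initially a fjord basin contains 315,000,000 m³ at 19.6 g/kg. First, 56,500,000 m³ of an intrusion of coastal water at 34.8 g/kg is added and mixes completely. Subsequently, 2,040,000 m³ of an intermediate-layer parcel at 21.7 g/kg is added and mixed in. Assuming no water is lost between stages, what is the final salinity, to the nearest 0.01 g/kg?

By conservation of dissolved salt,
Initial salt = 315,000,000×19.6 = 6,174,000,000
After stage 1: salt = 6,174,000,000 + 56,500,000×34.8 = 8,140,200,000; volume = 371,500,000 m³; S = 21.912 g/kg
After stage 2: salt = 8,140,200,000 + 2,040,000×21.7 = 8,184,468,000; volume = 373,540,000 m³
S = 8,184,468,000 / 373,540,000 = 21.9106 g/kg

21.91 g/kg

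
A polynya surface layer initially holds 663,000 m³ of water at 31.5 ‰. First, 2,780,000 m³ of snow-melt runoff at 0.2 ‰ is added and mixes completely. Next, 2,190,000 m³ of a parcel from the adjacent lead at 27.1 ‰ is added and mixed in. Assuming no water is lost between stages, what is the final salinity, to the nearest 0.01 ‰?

14.34 ‰

Salt balance:
Initial salt = 663,000×31.5 = 20,884,500
After stage 1: salt = 20,884,500 + 2,780,000×0.2 = 21,440,500; volume = 3,443,000 m³; S = 6.227 ‰
After stage 2: salt = 21,440,500 + 2,190,000×27.1 = 80,789,500; volume = 5,633,000 m³
S = 80,789,500 / 5,633,000 = 14.3422 ‰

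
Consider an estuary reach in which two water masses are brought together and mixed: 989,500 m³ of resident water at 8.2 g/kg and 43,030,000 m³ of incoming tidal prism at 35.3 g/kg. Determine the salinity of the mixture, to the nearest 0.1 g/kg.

Conserving salt mass:
salt = 989,500×8.2 + 43,030,000×35.3 = 8,113,900 + 1,518,959,000 = 1,527,072,900
volume = 989,500 + 43,030,000 = 44,019,500 m³
S = 1,527,072,900 / 44,019,500 = 34.691 g/kg

34.7 g/kg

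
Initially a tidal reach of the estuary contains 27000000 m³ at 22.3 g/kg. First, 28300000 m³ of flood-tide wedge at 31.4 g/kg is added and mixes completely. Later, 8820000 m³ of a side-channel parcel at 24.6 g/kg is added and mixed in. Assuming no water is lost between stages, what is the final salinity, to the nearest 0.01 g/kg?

26.63 g/kg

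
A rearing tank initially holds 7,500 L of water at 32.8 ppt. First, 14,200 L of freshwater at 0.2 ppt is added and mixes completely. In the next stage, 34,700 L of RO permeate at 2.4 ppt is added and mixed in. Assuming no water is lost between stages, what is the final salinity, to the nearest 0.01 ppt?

5.89 ppt

Total salt / total volume:
Initial salt = 7,500×32.8 = 246,000
After stage 1: salt = 246,000 + 14,200×0.2 = 248,840; volume = 21,700 L; S = 11.467 ppt
After stage 2: salt = 248,840 + 34,700×2.4 = 332,120; volume = 56,400 L
S = 332,120 / 56,400 = 5.8887 ppt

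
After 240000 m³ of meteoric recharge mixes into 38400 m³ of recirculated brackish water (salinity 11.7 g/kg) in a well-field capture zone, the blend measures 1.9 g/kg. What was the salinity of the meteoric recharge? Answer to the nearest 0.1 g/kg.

Salt balance: 38,400×11.7 + 240,000×S = 278,400×1.9
449,280 + 240,000·S = 528,960
S = (528,960 − 449,280) / 240,000 = 0.332 g/kg

0.3 g/kg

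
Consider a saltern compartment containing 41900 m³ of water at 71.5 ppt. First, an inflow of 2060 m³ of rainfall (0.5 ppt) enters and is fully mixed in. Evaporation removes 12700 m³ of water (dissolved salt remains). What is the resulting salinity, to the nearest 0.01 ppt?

95.87 ppt

After mixing: salt = 41,900×71.5 + 2,060×0.5 = 2,996,880; volume = 43,960 m³
After evaporation: salt unchanged = 2,996,880; volume = 43,960 − 12,700 = 31,260 m³
S = 2,996,880 / 31,260 = 95.8695 ppt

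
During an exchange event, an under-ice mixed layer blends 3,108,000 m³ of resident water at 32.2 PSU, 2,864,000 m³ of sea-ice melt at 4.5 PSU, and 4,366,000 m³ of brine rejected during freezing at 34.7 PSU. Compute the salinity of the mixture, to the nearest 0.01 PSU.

Weighted by volume,
salt = 3,108,000×32.2 + 2,864,000×4.5 + 4,366,000×34.7 = 100,077,600 + 12,888,000 + 151,500,200 = 264,465,800
volume = 3,108,000 + 2,864,000 + 4,366,000 = 10,338,000 m³
S = 264,465,800 / 10,338,000 = 25.5819 PSU

25.58 PSU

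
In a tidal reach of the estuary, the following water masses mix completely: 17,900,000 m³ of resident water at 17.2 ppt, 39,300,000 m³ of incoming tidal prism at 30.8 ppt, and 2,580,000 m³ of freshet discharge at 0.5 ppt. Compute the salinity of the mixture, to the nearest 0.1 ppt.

25.4 ppt

By conservation of dissolved salt,
salt = 17,900,000×17.2 + 39,300,000×30.8 + 2,580,000×0.5 = 307,880,000 + 1,210,440,000 + 1,290,000 = 1,519,610,000
volume = 17,900,000 + 39,300,000 + 2,580,000 = 59,780,000 m³
S = 1,519,610,000 / 59,780,000 = 25.42 ppt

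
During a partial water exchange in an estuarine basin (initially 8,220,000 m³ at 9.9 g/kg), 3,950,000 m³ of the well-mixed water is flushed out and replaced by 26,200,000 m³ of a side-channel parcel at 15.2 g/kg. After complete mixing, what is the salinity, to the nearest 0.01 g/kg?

14.46 g/kg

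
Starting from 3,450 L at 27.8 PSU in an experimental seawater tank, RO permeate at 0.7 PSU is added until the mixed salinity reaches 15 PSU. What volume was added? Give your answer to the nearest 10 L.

3090 L

Salt balance: 3,450×27.8 + V×0.7 = (3,450+V)×15
95,910 + 0.7V = 51,750 + 15V
44,160 = 14.3V
V = 3,088.11 L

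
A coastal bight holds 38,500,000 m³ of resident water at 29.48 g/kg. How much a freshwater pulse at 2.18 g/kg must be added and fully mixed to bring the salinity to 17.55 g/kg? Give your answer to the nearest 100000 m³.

29900000 m³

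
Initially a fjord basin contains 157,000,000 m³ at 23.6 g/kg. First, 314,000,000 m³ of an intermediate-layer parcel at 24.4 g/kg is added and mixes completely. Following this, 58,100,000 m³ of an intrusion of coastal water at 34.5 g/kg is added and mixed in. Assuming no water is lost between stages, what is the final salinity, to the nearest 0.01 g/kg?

Mass of salt is conserved:
Initial salt = 157,000,000×23.6 = 3,705,200,000
After stage 1: salt = 3,705,200,000 + 314,000,000×24.4 = 11,366,800,000; volume = 471,000,000 m³; S = 24.133 g/kg
After stage 2: salt = 11,366,800,000 + 58,100,000×34.5 = 13,371,250,000; volume = 529,100,000 m³
S = 13,371,250,000 / 529,100,000 = 25.2717 g/kg

25.27 g/kg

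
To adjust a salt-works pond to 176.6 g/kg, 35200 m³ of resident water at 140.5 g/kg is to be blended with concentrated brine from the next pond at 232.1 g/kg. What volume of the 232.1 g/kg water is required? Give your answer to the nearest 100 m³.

22900 m³

Salt balance: 35,200×140.5 + V×232.1 = (35,200+V)×176.6
4,945,600 + 232.1V = 6,216,320 + 176.6V
1,270,720 = 55.5V
V = 22,895.86 m³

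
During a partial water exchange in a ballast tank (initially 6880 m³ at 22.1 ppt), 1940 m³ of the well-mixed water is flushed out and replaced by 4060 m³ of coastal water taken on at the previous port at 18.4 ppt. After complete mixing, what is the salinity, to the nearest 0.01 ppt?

20.43 ppt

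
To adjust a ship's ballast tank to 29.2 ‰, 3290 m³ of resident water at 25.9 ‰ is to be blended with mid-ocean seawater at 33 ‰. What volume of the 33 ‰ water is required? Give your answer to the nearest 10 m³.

2860 m³

Salt balance: 3,290×25.9 + V×33 = (3,290+V)×29.2
85,211 + 33V = 96,068 + 29.2V
10,857 = 3.8V
V = 2,857.11 m³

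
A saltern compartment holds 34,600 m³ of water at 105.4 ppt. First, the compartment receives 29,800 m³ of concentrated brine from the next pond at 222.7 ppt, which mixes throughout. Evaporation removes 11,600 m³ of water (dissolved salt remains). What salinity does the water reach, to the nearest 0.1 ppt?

194.8 ppt

After mixing: salt = 34,600×105.4 + 29,800×222.7 = 10,283,300; volume = 64,400 m³
After evaporation: salt unchanged = 10,283,300; volume = 64,400 − 11,600 = 52,800 m³
S = 10,283,300 / 52,800 = 194.7595 ppt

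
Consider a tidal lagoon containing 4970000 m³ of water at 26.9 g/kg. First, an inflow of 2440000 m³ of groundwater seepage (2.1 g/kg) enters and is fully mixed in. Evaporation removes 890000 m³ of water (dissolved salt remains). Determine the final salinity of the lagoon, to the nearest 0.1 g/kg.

21.3 g/kg

After mixing: salt = 4,970,000×26.9 + 2,440,000×2.1 = 138,817,000; volume = 7,410,000 m³
After evaporation: salt unchanged = 138,817,000; volume = 7,410,000 − 890,000 = 6,520,000 m³
S = 138,817,000 / 6,520,000 = 21.291 g/kg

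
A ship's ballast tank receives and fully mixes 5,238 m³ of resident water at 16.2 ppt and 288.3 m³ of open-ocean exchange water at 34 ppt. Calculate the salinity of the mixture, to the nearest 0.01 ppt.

Salt balance:
salt = 5,238×16.2 + 288.3×34 = 84,855.6 + 9,802.2 = 94,657.8
volume = 5,238 + 288.3 = 5,526.3 m³
S = 94,657.8 / 5,526.3 = 17.1286 ppt

17.13 ppt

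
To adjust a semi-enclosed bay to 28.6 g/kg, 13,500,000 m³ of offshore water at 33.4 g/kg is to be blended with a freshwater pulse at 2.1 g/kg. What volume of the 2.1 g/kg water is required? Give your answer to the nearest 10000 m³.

Salt balance: 13,500,000×33.4 + V×2.1 = (13,500,000+V)×28.6
450,900,000 + 2.1V = 386,100,000 + 28.6V
64,800,000 = 26.5V
V = 2,445,283.02 m³

2450000 m³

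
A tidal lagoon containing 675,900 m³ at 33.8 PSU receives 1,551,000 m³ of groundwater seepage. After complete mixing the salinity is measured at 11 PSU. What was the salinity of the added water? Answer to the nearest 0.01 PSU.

1.06 PSU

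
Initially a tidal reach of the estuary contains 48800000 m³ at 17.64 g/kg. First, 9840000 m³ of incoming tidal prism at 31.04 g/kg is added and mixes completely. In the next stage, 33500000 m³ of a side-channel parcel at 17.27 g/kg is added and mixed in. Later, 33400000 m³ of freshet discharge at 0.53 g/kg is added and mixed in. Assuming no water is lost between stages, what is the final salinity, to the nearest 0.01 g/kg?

14.04 g/kg

By conservation of dissolved salt,
Initial salt = 48,800,000×17.64 = 860,832,000
After stage 1: salt = 860,832,000 + 9,840,000×31.04 = 1,166,265,600; volume = 58,640,000 m³; S = 19.889 g/kg
After stage 2: salt = 1,166,265,600 + 33,500,000×17.27 = 1,744,810,600; volume = 92,140,000 m³; S = 18.937 g/kg
After stage 3: salt = 1,744,810,600 + 33,400,000×0.53 = 1,762,512,600; volume = 125,540,000 m³
S = 1,762,512,600 / 125,540,000 = 14.0395 g/kg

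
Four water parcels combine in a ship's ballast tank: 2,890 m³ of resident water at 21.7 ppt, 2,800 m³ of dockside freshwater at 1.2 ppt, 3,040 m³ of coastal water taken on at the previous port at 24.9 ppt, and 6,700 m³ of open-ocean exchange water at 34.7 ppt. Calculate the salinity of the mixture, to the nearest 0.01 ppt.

Weighted by volume,
salt = 2,890×21.7 + 2,800×1.2 + 3,040×24.9 + 6,700×34.7 = 62,713 + 3,360 + 75,696 + 232,490 = 374,259
volume = 2,890 + 2,800 + 3,040 + 6,700 = 15,430 m³
S = 374,259 / 15,430 = 24.2553 ppt

24.26 ppt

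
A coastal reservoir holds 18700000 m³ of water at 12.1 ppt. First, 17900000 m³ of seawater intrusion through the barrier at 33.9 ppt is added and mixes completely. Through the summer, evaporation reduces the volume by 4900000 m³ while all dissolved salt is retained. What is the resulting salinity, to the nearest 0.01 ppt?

After mixing: salt = 18,700,000×12.1 + 17,900,000×33.9 = 833,080,000; volume = 36,600,000 m³
After evaporation: salt unchanged = 833,080,000; volume = 36,600,000 − 4,900,000 = 31,700,000 m³
S = 833,080,000 / 31,700,000 = 26.2801 ppt

26.28 ppt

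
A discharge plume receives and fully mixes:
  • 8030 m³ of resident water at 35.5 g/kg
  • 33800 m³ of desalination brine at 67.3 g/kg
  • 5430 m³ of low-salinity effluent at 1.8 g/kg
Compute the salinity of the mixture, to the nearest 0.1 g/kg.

Mass of salt is conserved:
salt = 8,030×35.5 + 33,800×67.3 + 5,430×1.8 = 285,065 + 2,274,740 + 9,774 = 2,569,579
volume = 8,030 + 33,800 + 5,430 = 47,260 m³
S = 2,569,579 / 47,260 = 54.371 g/kg

54.4 g/kg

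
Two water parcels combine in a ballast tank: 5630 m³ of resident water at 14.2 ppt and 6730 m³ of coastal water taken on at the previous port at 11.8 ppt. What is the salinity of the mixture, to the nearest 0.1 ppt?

12.9 ppt

Conserving salt mass:
salt = 5,630×14.2 + 6,730×11.8 = 79,946 + 79,414 = 159,360
volume = 5,630 + 6,730 = 12,360 m³
S = 159,360 / 12,360 = 12.893 ppt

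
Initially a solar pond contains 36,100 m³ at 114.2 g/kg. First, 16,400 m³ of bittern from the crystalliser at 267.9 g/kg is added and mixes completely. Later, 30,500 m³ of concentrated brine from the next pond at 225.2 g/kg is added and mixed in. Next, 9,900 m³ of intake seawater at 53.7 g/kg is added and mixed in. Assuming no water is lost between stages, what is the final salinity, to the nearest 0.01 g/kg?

171.33 g/kg

Total salt / total volume:
Initial salt = 36,100×114.2 = 4,122,620
After stage 1: salt = 4,122,620 + 16,400×267.9 = 8,516,180; volume = 52,500 m³; S = 162.213 g/kg
After stage 2: salt = 8,516,180 + 30,500×225.2 = 15,384,780; volume = 83,000 m³; S = 185.359 g/kg
After stage 3: salt = 15,384,780 + 9,900×53.7 = 15,916,410; volume = 92,900 m³
S = 15,916,410 / 92,900 = 171.3284 g/kg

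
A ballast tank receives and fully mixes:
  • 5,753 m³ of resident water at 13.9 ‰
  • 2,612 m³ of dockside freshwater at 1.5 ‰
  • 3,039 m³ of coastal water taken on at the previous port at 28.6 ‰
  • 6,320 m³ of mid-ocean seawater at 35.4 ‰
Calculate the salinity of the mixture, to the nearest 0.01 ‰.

Conserving salt mass:
salt = 5,753×13.9 + 2,612×1.5 + 3,039×28.6 + 6,320×35.4 = 79,966.7 + 3,918 + 86,915.4 + 223,728 = 394,528.1
volume = 5,753 + 2,612 + 3,039 + 6,320 = 17,724 m³
S = 394,528.1 / 17,724 = 22.2595 ‰

22.26 ‰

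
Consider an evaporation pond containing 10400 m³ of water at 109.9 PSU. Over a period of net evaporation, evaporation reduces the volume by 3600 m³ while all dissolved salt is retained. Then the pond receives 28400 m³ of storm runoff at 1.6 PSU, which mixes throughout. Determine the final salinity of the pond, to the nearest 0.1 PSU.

After evaporation: salt = 10,400×109.9 = 1,142,960; volume = 10,400 − 3,600 = 6,800 m³
After mixing: salt = 1,142,960 + 28,400×1.6 = 1,188,400; volume = 6,800 + 28,400 = 35,200 m³
S = 1,188,400 / 35,200 = 33.7614 PSU

33.8 PSU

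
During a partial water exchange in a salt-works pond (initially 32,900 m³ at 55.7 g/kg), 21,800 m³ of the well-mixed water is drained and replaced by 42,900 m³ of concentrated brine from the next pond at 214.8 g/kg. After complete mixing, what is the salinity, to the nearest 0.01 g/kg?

182.10 g/kg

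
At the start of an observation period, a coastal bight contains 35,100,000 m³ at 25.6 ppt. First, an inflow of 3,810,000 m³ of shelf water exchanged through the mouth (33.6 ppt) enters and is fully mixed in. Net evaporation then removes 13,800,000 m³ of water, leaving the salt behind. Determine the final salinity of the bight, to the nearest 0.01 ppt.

After mixing: salt = 35,100,000×25.6 + 3,810,000×33.6 = 1,026,576,000; volume = 38,910,000 m³
After evaporation: salt unchanged = 1,026,576,000; volume = 38,910,000 − 13,800,000 = 25,110,000 m³
S = 1,026,576,000 / 25,110,000 = 40.8832 ppt

40.88 ppt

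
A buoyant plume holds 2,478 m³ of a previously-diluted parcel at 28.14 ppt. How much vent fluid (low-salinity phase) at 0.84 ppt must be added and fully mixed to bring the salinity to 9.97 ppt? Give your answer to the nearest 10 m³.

Salt balance: 2,478×28.14 + V×0.84 = (2,478+V)×9.97
69,730.92 + 0.84V = 24,705.66 + 9.97V
45,025.26 = 9.13V
V = 4,931.57 m³

4930 m³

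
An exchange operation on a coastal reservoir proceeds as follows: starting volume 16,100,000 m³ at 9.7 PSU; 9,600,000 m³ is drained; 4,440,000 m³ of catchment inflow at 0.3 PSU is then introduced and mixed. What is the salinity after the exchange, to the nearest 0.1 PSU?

Remaining after removal: 6,500,000 m³ at 9.7 PSU (salt = 63,050,000)
After addition: salt = 63,050,000 + 4,440,000×0.3 = 64,382,000; volume = 10,940,000 m³
S = 64,382,000 / 10,940,000 = 5.885 PSU

5.9 PSU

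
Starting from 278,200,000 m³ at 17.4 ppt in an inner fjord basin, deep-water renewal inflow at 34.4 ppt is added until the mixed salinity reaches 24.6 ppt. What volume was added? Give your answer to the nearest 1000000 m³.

204000000 m³

Salt balance: 278,200,000×17.4 + V×34.4 = (278,200,000+V)×24.6
4,840,680,000 + 34.4V = 6,843,720,000 + 24.6V
2,003,040,000 = 9.8V
V = 204,391,836.73 m³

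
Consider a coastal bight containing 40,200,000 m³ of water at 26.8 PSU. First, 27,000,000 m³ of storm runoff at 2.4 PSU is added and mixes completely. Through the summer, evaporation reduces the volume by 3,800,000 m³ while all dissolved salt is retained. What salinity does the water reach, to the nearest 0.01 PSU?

18.02 PSU

After mixing: salt = 40,200,000×26.8 + 27,000,000×2.4 = 1,142,160,000; volume = 67,200,000 m³
After evaporation: salt unchanged = 1,142,160,000; volume = 67,200,000 − 3,800,000 = 63,400,000 m³
S = 1,142,160,000 / 63,400,000 = 18.0151 PSU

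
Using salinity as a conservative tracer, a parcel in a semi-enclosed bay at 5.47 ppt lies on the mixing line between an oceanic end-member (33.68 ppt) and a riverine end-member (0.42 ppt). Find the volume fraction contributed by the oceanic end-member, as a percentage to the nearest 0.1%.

Let g be the oceanic fraction. Salt balance per unit volume:
g×33.68 + (1−g)×0.42 = 5.47
g = (5.47 − 0.42) / (33.68 − 0.42) = 5.05/33.26 = 0.1518

15.2%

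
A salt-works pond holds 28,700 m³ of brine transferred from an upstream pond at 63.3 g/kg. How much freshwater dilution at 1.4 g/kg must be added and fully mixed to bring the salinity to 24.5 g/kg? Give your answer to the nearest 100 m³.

48200 m³

Salt balance: 28,700×63.3 + V×1.4 = (28,700+V)×24.5
1,816,710 + 1.4V = 703,150 + 24.5V
1,113,560 = 23.1V
V = 48,206.06 m³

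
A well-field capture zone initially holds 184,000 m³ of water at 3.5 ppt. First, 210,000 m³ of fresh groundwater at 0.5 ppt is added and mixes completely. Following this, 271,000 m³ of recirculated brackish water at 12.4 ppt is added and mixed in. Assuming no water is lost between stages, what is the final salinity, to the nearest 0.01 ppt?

Total salt / total volume:
Initial salt = 184,000×3.5 = 644,000
After stage 1: salt = 644,000 + 210,000×0.5 = 749,000; volume = 394,000 m³; S = 1.901 ppt
After stage 2: salt = 749,000 + 271,000×12.4 = 4,109,400; volume = 665,000 m³
S = 4,109,400 / 665,000 = 6.1795 ppt

6.18 ppt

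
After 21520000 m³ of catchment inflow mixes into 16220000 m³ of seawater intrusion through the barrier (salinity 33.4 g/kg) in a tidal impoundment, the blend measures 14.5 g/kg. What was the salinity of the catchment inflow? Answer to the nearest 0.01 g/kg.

0.25 g/kg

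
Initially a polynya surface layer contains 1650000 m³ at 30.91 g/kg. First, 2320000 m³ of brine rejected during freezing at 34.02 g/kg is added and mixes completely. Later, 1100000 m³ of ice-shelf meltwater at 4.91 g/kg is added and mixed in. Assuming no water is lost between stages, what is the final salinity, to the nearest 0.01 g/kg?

26.69 g/kg

Conserving salt mass:
Initial salt = 1,650,000×30.91 = 51,001,500
After stage 1: salt = 51,001,500 + 2,320,000×34.02 = 129,927,900; volume = 3,970,000 m³; S = 32.727 g/kg
After stage 2: salt = 129,927,900 + 1,100,000×4.91 = 135,328,900; volume = 5,070,000 m³
S = 135,328,900 / 5,070,000 = 26.6921 g/kg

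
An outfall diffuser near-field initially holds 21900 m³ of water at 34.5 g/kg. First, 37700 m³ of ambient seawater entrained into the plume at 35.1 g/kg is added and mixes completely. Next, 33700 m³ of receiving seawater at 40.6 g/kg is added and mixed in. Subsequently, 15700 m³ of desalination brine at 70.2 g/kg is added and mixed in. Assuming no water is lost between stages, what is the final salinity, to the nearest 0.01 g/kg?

41.74 g/kg

Mass of salt is conserved:
Initial salt = 21,900×34.5 = 755,550
After stage 1: salt = 755,550 + 37,700×35.1 = 2,078,820; volume = 59,600 m³; S = 34.88 g/kg
After stage 2: salt = 2,078,820 + 33,700×40.6 = 3,447,040; volume = 93,300 m³; S = 36.946 g/kg
After stage 3: salt = 3,447,040 + 15,700×70.2 = 4,549,180; volume = 109,000 m³
S = 4,549,180 / 109,000 = 41.7356 g/kg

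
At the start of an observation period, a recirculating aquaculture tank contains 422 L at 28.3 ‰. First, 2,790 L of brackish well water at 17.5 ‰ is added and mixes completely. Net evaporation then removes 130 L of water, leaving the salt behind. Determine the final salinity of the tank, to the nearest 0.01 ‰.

After mixing: salt = 422×28.3 + 2,790×17.5 = 60,767.6; volume = 3,212 L
After evaporation: salt unchanged = 60,767.6; volume = 3,212 − 130 = 3,082 L
S = 60,767.6 / 3,082 = 19.7169 ‰

19.72 ‰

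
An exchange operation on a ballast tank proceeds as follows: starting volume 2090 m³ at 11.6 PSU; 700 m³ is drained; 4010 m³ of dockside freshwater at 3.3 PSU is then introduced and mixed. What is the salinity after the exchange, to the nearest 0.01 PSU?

5.44 PSU

Remaining after removal: 1,390 m³ at 11.6 PSU (salt = 16,124)
After addition: salt = 16,124 + 4,010×3.3 = 29,357; volume = 5,400 m³
S = 29,357 / 5,400 = 5.4365 PSU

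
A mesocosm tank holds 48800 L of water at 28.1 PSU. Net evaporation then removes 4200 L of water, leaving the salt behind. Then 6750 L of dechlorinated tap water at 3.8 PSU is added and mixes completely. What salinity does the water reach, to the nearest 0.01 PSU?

27.20 PSU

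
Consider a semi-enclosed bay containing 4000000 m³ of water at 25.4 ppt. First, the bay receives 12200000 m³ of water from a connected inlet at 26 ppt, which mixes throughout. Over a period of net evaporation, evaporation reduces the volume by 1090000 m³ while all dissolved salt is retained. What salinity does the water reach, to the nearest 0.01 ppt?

27.72 ppt

After mixing: salt = 4,000,000×25.4 + 12,200,000×26 = 418,800,000; volume = 16,200,000 m³
After evaporation: salt unchanged = 418,800,000; volume = 16,200,000 − 1,090,000 = 15,110,000 m³
S = 418,800,000 / 15,110,000 = 27.7167 ppt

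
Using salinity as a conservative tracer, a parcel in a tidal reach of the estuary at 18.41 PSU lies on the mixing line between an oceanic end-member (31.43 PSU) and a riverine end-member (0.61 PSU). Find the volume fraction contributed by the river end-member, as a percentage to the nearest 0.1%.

Let f be the freshwater fraction. Salt balance per unit volume:
f×0.61 + (1−f)×31.43 = 18.41
f = (31.43 − 18.41) / (31.43 − 0.61) = 13.02/30.82 = 0.4225

42.2%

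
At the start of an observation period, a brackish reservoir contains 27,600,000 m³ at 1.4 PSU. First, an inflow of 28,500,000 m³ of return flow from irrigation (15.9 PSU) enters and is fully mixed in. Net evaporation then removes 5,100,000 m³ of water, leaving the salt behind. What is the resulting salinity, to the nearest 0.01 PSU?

9.64 PSU

After mixing: salt = 27,600,000×1.4 + 28,500,000×15.9 = 491,790,000; volume = 56,100,000 m³
After evaporation: salt unchanged = 491,790,000; volume = 56,100,000 − 5,100,000 = 51,000,000 m³
S = 491,790,000 / 51,000,000 = 9.6429 PSU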